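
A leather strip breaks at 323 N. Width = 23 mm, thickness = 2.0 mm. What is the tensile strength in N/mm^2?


Cross-sectional area = 23 x 2.0 = 46.0 mm^2
Tensile strength = 323 / 46.0 = 7.02 N/mm^2


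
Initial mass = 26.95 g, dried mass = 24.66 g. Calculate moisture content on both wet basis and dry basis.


Wet basis = 8.5%
Dry basis = 9.3%


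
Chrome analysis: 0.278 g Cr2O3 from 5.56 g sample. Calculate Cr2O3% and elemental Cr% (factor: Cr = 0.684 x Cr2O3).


Cr2O3 = 5.00%
Cr = 3.42%


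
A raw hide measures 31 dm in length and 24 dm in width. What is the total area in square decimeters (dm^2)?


744 dm^2


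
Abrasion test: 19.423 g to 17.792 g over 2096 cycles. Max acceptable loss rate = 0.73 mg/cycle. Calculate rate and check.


Rate = 0.778 mg/cycle
Passes: No


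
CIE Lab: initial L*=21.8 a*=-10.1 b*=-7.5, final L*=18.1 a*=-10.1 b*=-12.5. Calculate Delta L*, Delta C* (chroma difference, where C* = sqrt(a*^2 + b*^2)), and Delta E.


Delta L* = 18.1 - 21.8 = -3.7
C1* = sqrt((-10.1)^2 + (-7.5)^2) = 12.580
C2* = sqrt((-10.1)^2 + (-12.5)^2) = 16.070
Delta C* = 16.070 - 12.580 = 3.49
Delta E = sqrt((-3.7)^2 + (0.0)^2 + (-5.0)^2) = 6.22


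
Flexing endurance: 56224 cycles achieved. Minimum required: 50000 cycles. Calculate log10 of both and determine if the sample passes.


log10(56224) = 4.75
log10(50000) = 4.70
Passes: Yes


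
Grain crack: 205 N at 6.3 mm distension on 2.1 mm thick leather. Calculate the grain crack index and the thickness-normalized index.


Crack index = 205 / 6.3 = 32.5 N/mm
Normalized = 32.5 / 2.1 = 15.5 N/mm per mm


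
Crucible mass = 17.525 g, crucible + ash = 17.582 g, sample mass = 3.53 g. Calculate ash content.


Ash mass = 17.582 - 17.525 = 0.057 g
Ash% = 0.057 / 3.53 x 100 = 1.61%


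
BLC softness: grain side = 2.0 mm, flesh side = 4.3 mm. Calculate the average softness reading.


Average = (2.0 + 4.3) / 2
Average = 3.15 mm


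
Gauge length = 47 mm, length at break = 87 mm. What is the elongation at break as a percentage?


85.1%

Extension = 87 - 47 = 40 mm
Elongation = 40 / 47 x 100 = 85.1%


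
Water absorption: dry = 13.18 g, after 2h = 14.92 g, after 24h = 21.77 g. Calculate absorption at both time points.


2h absorption = 13.2%
24h absorption = 65.2%

WA (2h) = (14.92 - 13.18) / 13.18 x 100 = 13.2%
WA (24h) = (21.77 - 13.18) / 13.18 x 100 = 65.2%


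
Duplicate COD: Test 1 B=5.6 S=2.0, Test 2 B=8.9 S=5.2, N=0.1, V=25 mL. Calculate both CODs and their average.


COD1 = (5.6 - 2.0) x 0.1 x 8000 / 25 = 115.2 mg/L
COD2 = (8.9 - 5.2) x 0.1 x 8000 / 25 = 118.4 mg/L
Average = (115.2 + 118.4) / 2 = 116.8 mg/L


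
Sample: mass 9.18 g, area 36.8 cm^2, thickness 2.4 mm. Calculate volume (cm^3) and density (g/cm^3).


Volume = 8.832 cm^3
Density = 1.039 g/cm^3

Thickness in cm = 2.4 / 10 = 0.24 cm
Volume = 36.8 x 0.24 = 8.832 cm^3
Density = 9.18 / 8.832 = 1.039 g/cm^3


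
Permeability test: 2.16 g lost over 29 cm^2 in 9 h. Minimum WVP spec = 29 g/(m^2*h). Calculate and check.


WVP = 82.76 g/(m^2*h)
Meets specification: Yes


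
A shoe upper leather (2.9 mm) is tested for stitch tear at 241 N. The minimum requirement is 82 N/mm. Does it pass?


STS = 83.1 N/mm
Passes: Yes


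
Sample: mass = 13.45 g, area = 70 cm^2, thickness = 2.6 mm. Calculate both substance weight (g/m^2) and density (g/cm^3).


Substance weight = 1921.4 g/m^2
Density = 0.739 g/cm^3


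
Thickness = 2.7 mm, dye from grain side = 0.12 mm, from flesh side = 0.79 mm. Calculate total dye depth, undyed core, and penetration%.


Total dyed = 0.91 mm
Undyed core = 1.79 mm
Penetration = 33.7%


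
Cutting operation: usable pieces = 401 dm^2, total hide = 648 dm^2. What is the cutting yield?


Yield = usable / total x 100
Yield = 401 / 648 x 100 = 61.9%


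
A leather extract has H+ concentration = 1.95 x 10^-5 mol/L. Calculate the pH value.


pH = 4.71


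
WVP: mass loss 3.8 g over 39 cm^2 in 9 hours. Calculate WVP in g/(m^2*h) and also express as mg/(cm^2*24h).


WVP = 108.26 g/(m^2*h)
Daily rate = 259.83 mg/(cm^2*24h)

WVP = 3.8 / (39 x 9) x 10000 = 108.26 g/(m^2*h)
Mass loss in mg = 3.8 x 1000 = 3800 mg
Per cm^2 per 24h in mg: 3800 x 24 / (39 x 9) = 91200 / 351 = 259.83 mg/(cm^2*24h)


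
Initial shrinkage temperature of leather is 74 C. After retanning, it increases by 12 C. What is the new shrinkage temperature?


New Ts = 74 + 12 = 86 C


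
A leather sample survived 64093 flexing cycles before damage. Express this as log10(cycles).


log10(64093) = 4.81


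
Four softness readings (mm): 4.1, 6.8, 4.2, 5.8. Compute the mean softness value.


Sum = 4.1 + 6.8 + 4.2 + 5.8
Mean = 20.9 / 4 = 5.23 mm


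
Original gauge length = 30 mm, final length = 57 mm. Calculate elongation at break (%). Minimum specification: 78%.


Elongation = 90.0%
Meets spec: Yes

Extension = 57 - 30 = 27 mm
Elongation = 27 / 30 x 100 = 90.0%
Minimum required: 78%
Meets specification: Yes


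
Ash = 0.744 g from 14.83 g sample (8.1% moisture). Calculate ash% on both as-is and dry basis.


As-is ash = 5.02%
Dry-basis ash = 5.46%

As-is ash% = 0.744 / 14.83 x 100 = 5.02%
Dry mass = 14.83 x (100 - 8.1) / 100 = 13.62877 g
Dry-basis ash% = 0.744 / 13.62877 x 100 = 5.46%


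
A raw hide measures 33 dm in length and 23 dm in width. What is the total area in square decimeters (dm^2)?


Area = length x width
Area = 33 x 23 = 759 dm^2


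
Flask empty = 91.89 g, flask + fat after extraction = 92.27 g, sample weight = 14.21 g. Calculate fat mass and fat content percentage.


Fat mass = 0.38 g
Fat content = 2.7%

Fat mass = 92.27 - 91.89 = 0.38 g
Fat% = 0.38 / 14.21 x 100 = 2.7%


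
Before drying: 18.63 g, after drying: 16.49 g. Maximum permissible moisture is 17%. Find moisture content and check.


MC = (18.63 - 16.49) / 18.63 x 100 = 11.5%
Maximum: 17%
Acceptable: Yes


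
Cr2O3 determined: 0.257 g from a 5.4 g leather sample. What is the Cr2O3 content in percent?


Cr2O3% = 0.257 / 5.4 x 100
Cr2O3% = 4.76%


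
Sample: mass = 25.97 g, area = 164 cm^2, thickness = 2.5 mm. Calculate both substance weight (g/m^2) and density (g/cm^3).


Substance weight = 1583.5 g/m^2
Density = 0.633 g/cm^3

SW = 25.97 / 164 x 10000 = 1583.5 g/m^2
Volume = 164 x 2.5 / 10 = 41.00 cm^3
Density = 25.97 / 41.00 = 0.633 g/cm^3


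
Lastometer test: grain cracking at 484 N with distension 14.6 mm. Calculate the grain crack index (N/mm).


33.2 N/mm

Grain crack index = force / distension
Index = 484 / 14.6 = 33.2 N/mm


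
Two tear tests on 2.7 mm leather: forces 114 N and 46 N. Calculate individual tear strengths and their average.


Tear 1 = 114 / 2.7 = 42.2 N/mm
Tear 2 = 46 / 2.7 = 17.0 N/mm
Average = (42.2 + 17.0) / 2 = 29.6 N/mm


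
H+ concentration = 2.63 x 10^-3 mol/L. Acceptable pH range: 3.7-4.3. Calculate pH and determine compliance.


pH = -log10(2.63 x 10^-3) = 2.58
Range: 3.7 to 4.3
Compliant: No


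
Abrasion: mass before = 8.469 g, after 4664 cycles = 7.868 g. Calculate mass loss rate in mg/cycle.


0.129 mg/cycle

Mass loss = 8.469 - 7.868 = 0.601 g
Rate = 0.601 / 4664 x 1000 = 0.129 mg/cycle


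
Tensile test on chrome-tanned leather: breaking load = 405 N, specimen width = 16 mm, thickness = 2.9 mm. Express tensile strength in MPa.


Cross-section = 16 x 2.9 = 46.4 mm^2
TS = 405 / 46.4 = 8.73 MPa
(1 N/mm^2 = 1 MPa)


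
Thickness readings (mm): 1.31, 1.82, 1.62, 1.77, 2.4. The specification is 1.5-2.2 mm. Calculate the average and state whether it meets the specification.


Average = 1.78 mm
Within specification: Yes


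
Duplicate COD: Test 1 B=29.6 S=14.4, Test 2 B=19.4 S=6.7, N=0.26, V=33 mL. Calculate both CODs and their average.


COD1 = (29.6 - 14.4) x 0.26 x 8000 / 33 = 958.1 mg/L
COD2 = (19.4 - 6.7) x 0.26 x 8000 / 33 = 800.5 mg/L
Average = (958.1 + 800.5) / 2 = 879.3 mg/L


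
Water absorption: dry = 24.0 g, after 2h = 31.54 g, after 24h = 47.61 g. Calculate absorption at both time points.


WA (2h) = (31.54 - 24.0) / 24.0 x 100 = 31.4%
WA (24h) = (47.61 - 24.0) / 24.0 x 100 = 98.4%


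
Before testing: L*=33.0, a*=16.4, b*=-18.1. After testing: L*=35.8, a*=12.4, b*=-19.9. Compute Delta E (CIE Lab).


dL = 35.8 - 33.0 = 2.8
da = 12.4 - 16.4 = -4.0
db = -19.9 - (-18.1) = -1.8
dE = sqrt((2.8)^2 + (-4.0)^2 + (-1.8)^2) = 5.20


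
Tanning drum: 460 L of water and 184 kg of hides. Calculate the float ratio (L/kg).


2.5


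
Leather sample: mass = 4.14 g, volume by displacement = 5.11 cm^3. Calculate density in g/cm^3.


0.810 g/cm^3


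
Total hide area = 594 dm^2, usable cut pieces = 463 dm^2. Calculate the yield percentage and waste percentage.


Yield = 77.9%
Waste = 22.1%

Yield = 463 / 594 x 100 = 77.9%
Waste = 594 - 463 = 131 dm^2
Waste% = 100 - 77.9 = 22.1%


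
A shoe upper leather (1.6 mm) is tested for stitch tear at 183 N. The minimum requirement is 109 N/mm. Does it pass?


STS = 183 / 1.6 = 114.4 N/mm
Minimum required: 109 N/mm
Passes: Yes


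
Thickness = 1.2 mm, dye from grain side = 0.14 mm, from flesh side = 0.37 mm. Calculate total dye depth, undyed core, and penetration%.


Total dyed = 0.14 + 0.37 = 0.51 mm
Undyed core = 1.2 - 0.51 = 0.69 mm
Penetration = 0.51 / 1.2 x 100 = 42.5%


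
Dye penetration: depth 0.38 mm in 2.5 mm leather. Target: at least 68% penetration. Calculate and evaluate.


Penetration = 0.38 / 2.5 x 100 = 15.2%
Target: 68%
Meets target: No


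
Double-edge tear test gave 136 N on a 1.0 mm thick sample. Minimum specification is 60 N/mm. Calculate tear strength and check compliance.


Tear strength = 136.0 N/mm
Compliant: Yes


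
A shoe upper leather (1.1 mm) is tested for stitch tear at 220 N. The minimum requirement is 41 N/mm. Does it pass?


STS = 200.0 N/mm
Passes: Yes

STS = 220 / 1.1 = 200.0 N/mm
Minimum required: 41 N/mm
Passes: Yes


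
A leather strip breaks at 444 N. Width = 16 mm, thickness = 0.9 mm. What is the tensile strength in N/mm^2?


30.83 N/mm^2


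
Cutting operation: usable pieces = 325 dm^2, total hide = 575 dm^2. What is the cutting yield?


56.5%


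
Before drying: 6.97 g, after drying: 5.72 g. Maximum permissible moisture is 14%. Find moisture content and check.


MC = (6.97 - 5.72) / 6.97 x 100 = 17.9%
Maximum: 14%
Acceptable: No


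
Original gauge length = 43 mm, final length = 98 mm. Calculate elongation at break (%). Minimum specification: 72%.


Elongation = 127.9%
Meets spec: Yes

Extension = 98 - 43 = 55 mm
Elongation = 55 / 43 x 100 = 127.9%
Minimum required: 72%
Meets specification: Yes


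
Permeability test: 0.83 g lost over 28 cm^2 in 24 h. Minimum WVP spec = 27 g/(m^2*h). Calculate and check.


WVP = 12.35 g/(m^2*h)
Meets specification: No


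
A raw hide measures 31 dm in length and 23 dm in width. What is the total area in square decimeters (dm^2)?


713 dm^2


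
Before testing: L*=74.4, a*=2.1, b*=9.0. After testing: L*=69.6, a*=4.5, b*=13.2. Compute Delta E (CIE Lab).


dL = 69.6 - 74.4 = -4.8
da = 4.5 - 2.1 = 2.4
db = 13.2 - 9.0 = 4.2
dE = sqrt((-4.8)^2 + (2.4)^2 + (4.2)^2) = 6.81


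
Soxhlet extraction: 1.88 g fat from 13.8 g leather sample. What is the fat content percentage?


Fat content = 1.88 / 13.8 x 100
Fat = 13.6%


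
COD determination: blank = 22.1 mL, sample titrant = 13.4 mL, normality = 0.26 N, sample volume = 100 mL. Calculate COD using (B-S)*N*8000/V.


COD = (22.1 - 13.4) x 0.26 x 8000 / 100
COD = 8.7 x 0.26 x 8000 / 100
COD = 181.0 mg/L


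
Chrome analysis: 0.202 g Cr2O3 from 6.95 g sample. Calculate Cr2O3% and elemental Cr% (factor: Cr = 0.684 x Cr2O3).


Cr2O3% = 0.202 / 6.95 x 100 = 2.91%
Cr% = 2.91 x 0.684 = 1.99%


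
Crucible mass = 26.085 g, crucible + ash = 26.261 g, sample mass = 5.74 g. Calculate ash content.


Ash mass = 0.176 g
Ash content = 3.07%

Ash mass = 26.261 - 26.085 = 0.176 g
Ash% = 0.176 / 5.74 x 100 = 3.07%


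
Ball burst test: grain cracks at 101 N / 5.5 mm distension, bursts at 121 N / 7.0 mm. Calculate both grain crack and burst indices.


Crack index = 18.4 N/mm
Burst index = 17.3 N/mm


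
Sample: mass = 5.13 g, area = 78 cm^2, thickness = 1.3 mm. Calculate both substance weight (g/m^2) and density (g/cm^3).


SW = 5.13 / 78 x 10000 = 657.7 g/m^2
Volume = 78 x 1.3 / 10 = 10.14 cm^3
Density = 5.13 / 10.14 = 0.506 g/cm^3


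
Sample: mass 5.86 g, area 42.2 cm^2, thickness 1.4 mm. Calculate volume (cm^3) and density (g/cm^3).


Volume = 5.908 cm^3
Density = 0.992 g/cm^3

Thickness in cm = 1.4 / 10 = 0.14 cm
Volume = 42.2 x 0.14 = 5.908 cm^3
Density = 5.86 / 5.908 = 0.992 g/cm^3


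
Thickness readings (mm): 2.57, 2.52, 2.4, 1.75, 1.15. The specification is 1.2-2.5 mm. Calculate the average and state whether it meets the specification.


Average = 2.08 mm
Within specification: Yes

Sum = 10.39
Average = 10.39 / 5 = 2.08 mm
Specification range: 1.2 to 2.5 mm
Within spec: Yes


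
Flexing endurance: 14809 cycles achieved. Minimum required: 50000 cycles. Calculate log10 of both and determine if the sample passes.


Achieved: log10 = 4.17
Required: log10 = 4.70
Passes: No


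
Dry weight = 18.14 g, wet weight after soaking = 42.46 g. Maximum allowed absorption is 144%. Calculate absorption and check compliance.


Absorption = 134.1%
Compliant: Yes

WA = (42.46 - 18.14) / 18.14 x 100 = 134.1%
Maximum allowed: 144%
Compliant: Yes


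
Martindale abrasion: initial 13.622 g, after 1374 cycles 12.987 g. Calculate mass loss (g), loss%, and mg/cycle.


Mass loss = 0.635 g
Loss = 4.66%
Rate = 0.462 mg/cycle

Loss = 13.622 - 12.987 = 0.635 g
Loss% = 0.635 / 13.622 x 100 = 4.66%
Rate = 0.635 / 1374 x 1000 = 0.462 mg/cycle


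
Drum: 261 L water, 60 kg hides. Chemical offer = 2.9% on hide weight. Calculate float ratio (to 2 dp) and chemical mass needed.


Float ratio = 261 / 60 = 4.35
Chemical = 60 x 2.9 / 100 = 1.74 kg


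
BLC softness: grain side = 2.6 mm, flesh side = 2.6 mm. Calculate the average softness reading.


Average = (2.6 + 2.6) / 2
Average = 2.60 mm


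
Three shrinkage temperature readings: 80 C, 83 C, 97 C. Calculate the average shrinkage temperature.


86.7 C

Average = (80 + 83 + 97) / 3
Average = 260 / 3 = 86.7 C


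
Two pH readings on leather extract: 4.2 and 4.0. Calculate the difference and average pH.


Difference = |4.2 - 4.0| = 0.2
Average = (4.2 + 4.0) / 2 = 4.10


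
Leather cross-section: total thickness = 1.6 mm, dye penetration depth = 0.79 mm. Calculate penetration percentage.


Penetration% = 0.79 / 1.6 x 100
Penetration = 49.4%


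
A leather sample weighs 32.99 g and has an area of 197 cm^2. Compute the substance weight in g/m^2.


1674.6 g/m^2


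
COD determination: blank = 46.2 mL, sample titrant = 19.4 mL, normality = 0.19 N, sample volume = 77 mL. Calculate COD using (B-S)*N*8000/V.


529.0 mg/L


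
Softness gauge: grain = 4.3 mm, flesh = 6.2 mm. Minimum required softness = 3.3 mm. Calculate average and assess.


Average = (4.3 + 6.2) / 2 = 5.25 mm
Minimum = 3.3 mm
Meets requirement: Yes


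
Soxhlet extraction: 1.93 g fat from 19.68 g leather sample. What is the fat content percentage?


Fat content = 1.93 / 19.68 x 100
Fat = 9.8%


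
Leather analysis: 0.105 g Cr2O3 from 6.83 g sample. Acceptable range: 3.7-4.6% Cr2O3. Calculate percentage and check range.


Cr2O3 = 1.54%
Within range: No


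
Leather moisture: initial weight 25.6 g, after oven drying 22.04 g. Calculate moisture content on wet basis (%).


13.9%

Moisture = 25.6 - 22.04 = 3.56 g
MC = 3.56 / 25.6 x 100 = 13.9%


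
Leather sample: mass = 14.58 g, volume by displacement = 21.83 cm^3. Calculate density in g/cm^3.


0.668 g/cm^3

Density = mass / volume
Density = 14.58 / 21.83 = 0.668 g/cm^3


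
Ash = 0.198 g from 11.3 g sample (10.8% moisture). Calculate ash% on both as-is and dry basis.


As-is ash% = 0.198 / 11.3 x 100 = 1.75%
Dry mass = 11.3 x (100 - 10.8) / 100 = 10.0796 g
Dry-basis ash% = 0.198 / 10.0796 x 100 = 1.96%


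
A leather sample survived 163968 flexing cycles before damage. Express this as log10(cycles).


5.21

log10(163968) = 5.21


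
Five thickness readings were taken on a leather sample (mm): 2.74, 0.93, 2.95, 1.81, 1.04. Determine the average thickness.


Sum = 2.74 + 0.93 + 2.95 + 1.81 + 1.04 = 9.47
Average = 9.47 / 5 = 1.89 mm


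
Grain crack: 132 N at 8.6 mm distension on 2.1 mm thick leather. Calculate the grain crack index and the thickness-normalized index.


Crack index = 132 / 8.6 = 15.3 N/mm
Normalized = 15.3 / 2.1 = 7.3 N/mm per mm


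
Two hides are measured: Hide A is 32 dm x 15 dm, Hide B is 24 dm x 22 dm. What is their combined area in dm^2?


Hide A area = 32 x 15 = 480 dm^2
Hide B area = 24 x 22 = 528 dm^2
Total = 480 + 528 = 1008 dm^2


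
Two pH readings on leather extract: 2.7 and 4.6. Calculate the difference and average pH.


Difference = |2.7 - 4.6| = 1.9
Average = (2.7 + 4.6) / 2 = 3.65


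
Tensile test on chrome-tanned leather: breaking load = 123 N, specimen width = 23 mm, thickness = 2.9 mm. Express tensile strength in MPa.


Cross-section = 23 x 2.9 = 66.7 mm^2
TS = 123 / 66.7 = 1.84 MPa
(1 N/mm^2 = 1 MPa)


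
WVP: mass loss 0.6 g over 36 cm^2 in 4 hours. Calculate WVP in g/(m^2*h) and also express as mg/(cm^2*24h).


WVP = 0.6 / (36 x 4) x 10000 = 41.67 g/(m^2*h)
Mass loss in mg = 0.6 x 1000 = 600 mg
Per cm^2 per 24h in mg: 600 x 24 / (36 x 4) = 14400 / 144 = 100.00 mg/(cm^2*24h)


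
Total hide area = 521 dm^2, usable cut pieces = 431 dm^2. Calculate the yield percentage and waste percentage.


Yield = 82.7%
Waste = 17.3%


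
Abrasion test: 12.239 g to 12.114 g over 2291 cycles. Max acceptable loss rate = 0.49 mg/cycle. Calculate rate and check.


Rate = 0.055 mg/cycle
Passes: Yes

Loss = 12.239 - 12.114 = 0.125 g
Rate = 0.125 g / 2291 cycles x 1000 = 0.055 mg/cycle
Max = 0.49 mg/cycle
Passes: Yes


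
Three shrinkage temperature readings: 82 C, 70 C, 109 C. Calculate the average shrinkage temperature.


Average = (82 + 70 + 109) / 3
Average = 261 / 3 = 87.0 C


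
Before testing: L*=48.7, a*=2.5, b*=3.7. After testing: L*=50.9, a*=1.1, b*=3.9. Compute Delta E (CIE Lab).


dL = 50.9 - 48.7 = 2.2
da = 1.1 - 2.5 = -1.4
db = 3.9 - 3.7 = 0.2
dE = sqrt((2.2)^2 + (-1.4)^2 + (0.2)^2) = 2.62


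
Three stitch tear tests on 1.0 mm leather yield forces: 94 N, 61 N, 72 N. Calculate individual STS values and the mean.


STS1 = 94.0 N/mm
STS2 = 61.0 N/mm
STS3 = 72.0 N/mm
Mean = 75.7 N/mm

STS1 = 94 / 1.0 = 94.0 N/mm
STS2 = 61 / 1.0 = 61.0 N/mm
STS3 = 72 / 1.0 = 72.0 N/mm
Mean = (94.0 + 61.0 + 72.0) / 3 = 75.7 N/mm


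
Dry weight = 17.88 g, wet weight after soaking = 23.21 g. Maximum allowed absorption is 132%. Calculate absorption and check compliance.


Absorption = 29.8%
Compliant: Yes


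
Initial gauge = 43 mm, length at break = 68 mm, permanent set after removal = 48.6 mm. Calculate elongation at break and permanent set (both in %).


Elongation at break = 58.1%
Permanent set = 13.0%


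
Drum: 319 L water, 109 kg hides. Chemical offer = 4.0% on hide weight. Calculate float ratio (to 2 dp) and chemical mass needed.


Float ratio = 319 / 109 = 2.93
Chemical = 109 x 4.0 / 100 = 4.36 kg


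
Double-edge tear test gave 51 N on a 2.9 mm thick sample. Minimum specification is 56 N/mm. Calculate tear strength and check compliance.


Tear strength = 51 / 2.9 = 17.6 N/mm
Required minimum = 56 N/mm
Compliant: No


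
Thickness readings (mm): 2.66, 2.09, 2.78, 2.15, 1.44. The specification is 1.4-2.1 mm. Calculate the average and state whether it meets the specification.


Sum = 11.12
Average = 11.12 / 5 = 2.22 mm
Specification range: 1.4 to 2.1 mm
Within spec: No


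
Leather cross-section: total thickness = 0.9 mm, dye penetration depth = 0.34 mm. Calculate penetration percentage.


Penetration% = 0.34 / 0.9 x 100
Penetration = 37.8%


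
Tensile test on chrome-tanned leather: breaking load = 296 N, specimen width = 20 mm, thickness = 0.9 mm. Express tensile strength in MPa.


16.44 MPa


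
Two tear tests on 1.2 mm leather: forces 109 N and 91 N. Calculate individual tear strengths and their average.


Tear 1 = 109 / 1.2 = 90.8 N/mm
Tear 2 = 91 / 1.2 = 75.8 N/mm
Average = (90.8 + 75.8) / 2 = 83.3 N/mm


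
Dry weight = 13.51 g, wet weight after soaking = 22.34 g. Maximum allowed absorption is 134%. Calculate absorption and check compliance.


Absorption = 65.4%
Compliant: Yes


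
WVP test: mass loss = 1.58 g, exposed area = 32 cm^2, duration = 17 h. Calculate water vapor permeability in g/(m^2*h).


29.04 g/(m^2*h)


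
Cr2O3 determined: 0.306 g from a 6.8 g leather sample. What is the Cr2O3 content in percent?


Cr2O3% = 0.306 / 6.8 x 100
Cr2O3% = 4.50%


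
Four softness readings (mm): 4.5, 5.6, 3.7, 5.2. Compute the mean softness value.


Sum = 4.5 + 5.6 + 3.7 + 5.2
Mean = 19.0 / 4 = 4.75 mm


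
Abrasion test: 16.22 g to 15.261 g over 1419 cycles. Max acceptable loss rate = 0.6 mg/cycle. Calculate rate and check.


Rate = 0.676 mg/cycle
Passes: No

Loss = 16.22 - 15.261 = 0.959 g
Rate = 0.959 g / 1419 cycles x 1000 = 0.676 mg/cycle
Max = 0.6 mg/cycle
Passes: No


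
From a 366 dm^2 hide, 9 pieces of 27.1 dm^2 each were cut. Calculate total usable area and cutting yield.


Total usable = 9 x 27.1 = 243.9 dm^2
Yield = 243.9 / 366 x 100 = 66.6%


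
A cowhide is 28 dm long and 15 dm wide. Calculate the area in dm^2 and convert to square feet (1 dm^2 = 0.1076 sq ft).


Area = 28 x 15 = 420 dm^2
Conversion: 420 x 0.1076 = 45.19 sq ft


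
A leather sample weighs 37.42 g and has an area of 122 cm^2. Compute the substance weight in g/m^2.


Substance weight = mass / area x 10000
SW = 37.42 / 122 x 10000
SW = 3067.2 g/m^2


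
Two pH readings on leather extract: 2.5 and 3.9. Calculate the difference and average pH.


Difference = 1.4
Average pH = 3.20

Difference = |2.5 - 3.9| = 1.4
Average = (2.5 + 3.9) / 2 = 3.20


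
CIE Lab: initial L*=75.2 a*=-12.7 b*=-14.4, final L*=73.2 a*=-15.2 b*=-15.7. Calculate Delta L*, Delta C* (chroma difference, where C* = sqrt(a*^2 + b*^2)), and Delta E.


Delta L* = -2.0
Delta C* = 2.65
Delta E = 3.46


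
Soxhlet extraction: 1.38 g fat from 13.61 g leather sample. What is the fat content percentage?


Fat content = 1.38 / 13.61 x 100
Fat = 10.1%


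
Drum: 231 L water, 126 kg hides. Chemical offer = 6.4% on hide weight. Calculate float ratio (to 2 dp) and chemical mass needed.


Float ratio = 1.83
Chemical needed = 8.064 kg

Float ratio = 231 / 126 = 1.83
Chemical = 126 x 6.4 / 100 = 8.064 kg


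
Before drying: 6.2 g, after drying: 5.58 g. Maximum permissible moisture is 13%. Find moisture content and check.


Moisture content = 10.0%
Acceptable: Yes

MC = (6.2 - 5.58) / 6.2 x 100 = 10.0%
Maximum: 13%
Acceptable: Yes


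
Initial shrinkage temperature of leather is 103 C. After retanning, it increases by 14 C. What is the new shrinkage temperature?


New Ts = 103 + 14 = 117 C


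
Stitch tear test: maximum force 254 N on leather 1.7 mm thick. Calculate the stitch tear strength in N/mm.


149.4 N/mm


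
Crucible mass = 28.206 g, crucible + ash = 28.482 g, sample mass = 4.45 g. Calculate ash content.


Ash mass = 0.276 g
Ash content = 6.20%

Ash mass = 28.482 - 28.206 = 0.276 g
Ash% = 0.276 / 4.45 x 100 = 6.20%


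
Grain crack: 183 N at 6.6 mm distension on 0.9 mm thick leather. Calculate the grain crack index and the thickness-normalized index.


Crack index = 27.7 N/mm
Normalized index = 30.8 N/mm per mm

Crack index = 183 / 6.6 = 27.7 N/mm
Normalized = 27.7 / 0.9 = 30.8 N/mm per mm


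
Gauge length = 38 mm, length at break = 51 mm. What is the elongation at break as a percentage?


Extension = 51 - 38 = 13 mm
Elongation = 13 / 38 x 100 = 34.2%


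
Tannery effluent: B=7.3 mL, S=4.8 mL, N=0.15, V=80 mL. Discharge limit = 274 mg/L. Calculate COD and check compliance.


COD = (7.3 - 4.8) x 0.15 x 8000 / 80 = 37.5 mg/L
Limit: 274 mg/L
Compliant: Yes


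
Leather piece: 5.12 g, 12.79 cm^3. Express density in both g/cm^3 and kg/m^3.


Density = 5.12 / 12.79 = 0.400 g/cm^3
Convert: 0.400 x 1000 = 400 kg/m^3


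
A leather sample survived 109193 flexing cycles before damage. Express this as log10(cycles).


log10(109193) = 5.04


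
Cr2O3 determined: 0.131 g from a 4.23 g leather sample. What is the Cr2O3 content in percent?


Cr2O3% = 0.131 / 4.23 x 100
Cr2O3% = 3.10%


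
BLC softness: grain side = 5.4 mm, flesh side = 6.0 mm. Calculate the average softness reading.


Average = (5.4 + 6.0) / 2
Average = 5.70 mm


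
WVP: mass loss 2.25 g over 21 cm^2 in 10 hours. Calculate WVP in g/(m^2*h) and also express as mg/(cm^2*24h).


WVP = 2.25 / (21 x 10) x 10000 = 107.14 g/(m^2*h)
Mass loss in mg = 2.25 x 1000 = 2250 mg
Per cm^2 per 24h in mg: 2250 x 24 / (21 x 10) = 54000 / 210 = 257.14 mg/(cm^2*24h)


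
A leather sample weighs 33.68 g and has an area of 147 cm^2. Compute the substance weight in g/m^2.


Substance weight = mass / area x 10000
SW = 33.68 / 147 x 10000
SW = 2291.2 g/m^2


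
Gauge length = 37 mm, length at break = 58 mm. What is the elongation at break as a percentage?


56.8%

Extension = 58 - 37 = 21 mm
Elongation = 21 / 37 x 100 = 56.8%


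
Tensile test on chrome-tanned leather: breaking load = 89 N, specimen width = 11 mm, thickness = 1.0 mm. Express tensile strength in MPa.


8.09 MPa


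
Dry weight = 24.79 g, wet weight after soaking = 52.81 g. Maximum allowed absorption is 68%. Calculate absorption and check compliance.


Absorption = 113.0%
Compliant: No


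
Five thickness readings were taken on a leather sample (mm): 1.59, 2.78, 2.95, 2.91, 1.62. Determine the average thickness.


Sum = 1.59 + 2.78 + 2.95 + 2.91 + 1.62 = 11.85
Average = 11.85 / 5 = 2.37 mm


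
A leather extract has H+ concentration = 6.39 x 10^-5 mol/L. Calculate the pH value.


pH = -log10[H+]
pH = -log10(6.39 x 10^-5) = 4.19


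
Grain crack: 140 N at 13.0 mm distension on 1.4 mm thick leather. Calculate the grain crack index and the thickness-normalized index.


Crack index = 10.8 N/mm
Normalized index = 7.7 N/mm per mm

Crack index = 140 / 13.0 = 10.8 N/mm
Normalized = 10.8 / 1.4 = 7.7 N/mm per mm


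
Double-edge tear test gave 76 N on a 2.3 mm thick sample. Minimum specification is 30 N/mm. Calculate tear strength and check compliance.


Tear strength = 76 / 2.3 = 33.0 N/mm
Required minimum = 30 N/mm
Compliant: Yes


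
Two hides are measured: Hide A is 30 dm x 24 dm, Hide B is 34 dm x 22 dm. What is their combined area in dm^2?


1468 dm^2

Hide A area = 30 x 24 = 720 dm^2
Hide B area = 34 x 22 = 748 dm^2
Total = 720 + 748 = 1468 dm^2


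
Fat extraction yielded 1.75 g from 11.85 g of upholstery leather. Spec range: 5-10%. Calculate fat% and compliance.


Fat content = 14.8%
Compliant: No

Fat% = 1.75 / 11.85 x 100 = 14.8%
Spec range: 5-10%
Compliant: No


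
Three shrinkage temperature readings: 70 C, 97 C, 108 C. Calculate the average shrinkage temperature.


Average = (70 + 97 + 108) / 3
Average = 275 / 3 = 91.7 C


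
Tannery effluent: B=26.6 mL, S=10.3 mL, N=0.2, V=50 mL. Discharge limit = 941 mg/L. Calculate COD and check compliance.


COD = (26.6 - 10.3) x 0.2 x 8000 / 50 = 521.6 mg/L
Limit: 941 mg/L
Compliant: Yes


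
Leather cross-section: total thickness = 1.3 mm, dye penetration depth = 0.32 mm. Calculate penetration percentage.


24.6%

Penetration% = 0.32 / 1.3 x 100
Penetration = 24.6%


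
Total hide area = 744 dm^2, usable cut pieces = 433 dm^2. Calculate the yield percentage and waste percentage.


Yield = 58.2%
Waste = 41.8%


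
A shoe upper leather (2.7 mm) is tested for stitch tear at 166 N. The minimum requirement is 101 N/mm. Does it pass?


STS = 166 / 2.7 = 61.5 N/mm
Minimum required: 101 N/mm
Passes: No


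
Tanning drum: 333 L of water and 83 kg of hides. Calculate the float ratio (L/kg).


4.0

Float ratio = water / hide weight
Ratio = 333 / 83 = 4.0


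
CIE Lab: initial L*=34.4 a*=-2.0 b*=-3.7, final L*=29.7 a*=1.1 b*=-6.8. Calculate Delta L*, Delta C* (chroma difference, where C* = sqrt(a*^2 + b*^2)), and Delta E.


Delta L* = 29.7 - 34.4 = -4.7
C1* = sqrt((-2.0)^2 + (-3.7)^2) = 4.206
C2* = sqrt((1.1)^2 + (-6.8)^2) = 6.888
Delta C* = 6.888 - 4.206 = 2.68
Delta E = sqrt((-4.7)^2 + (3.1)^2 + (-3.1)^2) = 6.43


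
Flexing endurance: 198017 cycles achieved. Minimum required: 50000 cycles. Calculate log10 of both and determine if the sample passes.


Achieved: log10 = 5.30
Required: log10 = 4.70
Passes: Yes


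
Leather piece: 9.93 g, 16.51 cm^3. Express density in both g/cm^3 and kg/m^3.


0.601 g/cm^3
601 kg/m^3

Density = 9.93 / 16.51 = 0.601 g/cm^3
Convert: 0.601 x 1000 = 601 kg/m^3


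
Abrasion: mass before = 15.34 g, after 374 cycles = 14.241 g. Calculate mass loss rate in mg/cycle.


2.939 mg/cycle

Mass loss = 15.34 - 14.241 = 1.099 g
Rate = 1.099 / 374 x 1000 = 2.939 mg/cycle


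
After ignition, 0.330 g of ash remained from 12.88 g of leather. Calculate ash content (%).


2.56%


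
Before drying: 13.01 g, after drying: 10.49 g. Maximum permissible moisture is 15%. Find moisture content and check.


Moisture content = 19.4%
Acceptable: No


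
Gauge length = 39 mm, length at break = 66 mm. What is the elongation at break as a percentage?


Extension = 66 - 39 = 27 mm
Elongation = 27 / 39 x 100 = 69.2%


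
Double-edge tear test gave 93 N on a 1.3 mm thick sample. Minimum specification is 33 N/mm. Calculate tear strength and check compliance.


Tear strength = 71.5 N/mm
Compliant: Yes

Tear strength = 93 / 1.3 = 71.5 N/mm
Required minimum = 33 N/mm
Compliant: Yes


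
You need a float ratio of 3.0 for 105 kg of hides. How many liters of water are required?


Water = hide weight x target ratio
Water = 105 x 3.0 = 315.0 L


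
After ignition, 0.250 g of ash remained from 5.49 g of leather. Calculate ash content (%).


4.55%

Ash% = 0.250 / 5.49 x 100
Ash% = 4.55%


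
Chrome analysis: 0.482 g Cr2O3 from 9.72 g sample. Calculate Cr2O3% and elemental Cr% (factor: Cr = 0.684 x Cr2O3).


Cr2O3 = 4.96%
Cr = 3.39%


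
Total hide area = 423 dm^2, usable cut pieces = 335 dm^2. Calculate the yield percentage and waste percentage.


Yield = 79.2%
Waste = 20.8%

Yield = 335 / 423 x 100 = 79.2%
Waste = 423 - 335 = 88 dm^2
Waste% = 100 - 79.2 = 20.8%


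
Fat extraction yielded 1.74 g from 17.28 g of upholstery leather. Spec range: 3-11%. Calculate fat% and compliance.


Fat% = 1.74 / 17.28 x 100 = 10.1%
Spec range: 3-11%
Compliant: Yes


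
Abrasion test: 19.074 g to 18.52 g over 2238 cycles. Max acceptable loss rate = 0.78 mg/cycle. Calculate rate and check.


Loss = 19.074 - 18.52 = 0.554 g
Rate = 0.554 g / 2238 cycles x 1000 = 0.248 mg/cycle
Max = 0.78 mg/cycle
Passes: Yes


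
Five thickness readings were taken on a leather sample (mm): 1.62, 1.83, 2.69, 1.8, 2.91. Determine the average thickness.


Sum = 1.62 + 1.83 + 2.69 + 1.8 + 2.91 = 10.85
Average = 10.85 / 5 = 2.17 mm


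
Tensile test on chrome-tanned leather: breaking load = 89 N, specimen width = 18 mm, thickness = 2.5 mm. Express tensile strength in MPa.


1.98 MPa

Cross-section = 18 x 2.5 = 45.0 mm^2
TS = 89 / 45.0 = 1.98 MPa
(1 N/mm^2 = 1 MPa)


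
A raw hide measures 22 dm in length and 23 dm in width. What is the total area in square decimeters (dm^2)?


506 dm^2


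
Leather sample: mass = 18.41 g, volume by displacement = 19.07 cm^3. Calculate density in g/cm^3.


Density = mass / volume
Density = 18.41 / 19.07 = 0.965 g/cm^3


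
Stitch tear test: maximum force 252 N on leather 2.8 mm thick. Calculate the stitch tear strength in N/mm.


90.0 N/mm


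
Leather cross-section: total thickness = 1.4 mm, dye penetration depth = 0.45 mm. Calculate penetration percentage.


Penetration% = 0.45 / 1.4 x 100
Penetration = 32.1%


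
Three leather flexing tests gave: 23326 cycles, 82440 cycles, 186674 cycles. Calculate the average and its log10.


Average = 97480 cycles
log10 = 4.99

Average = (23326 + 82440 + 186674) / 3 = 97480 cycles
log10(97480) = 4.99


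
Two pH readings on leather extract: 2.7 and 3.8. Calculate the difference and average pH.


Difference = 1.1
Average pH = 3.25


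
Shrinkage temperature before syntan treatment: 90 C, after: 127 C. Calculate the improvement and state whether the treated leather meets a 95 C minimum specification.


Improvement = 127 - 90 = 37 C
Spec check: 127 C >= 95 C? Yes


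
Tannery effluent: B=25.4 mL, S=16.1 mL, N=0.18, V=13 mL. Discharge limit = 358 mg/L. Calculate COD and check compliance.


COD = (25.4 - 16.1) x 0.18 x 8000 / 13 = 1030.2 mg/L
Limit: 358 mg/L
Compliant: No


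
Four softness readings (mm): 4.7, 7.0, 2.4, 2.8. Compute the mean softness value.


4.23 mm

Sum = 4.7 + 7.0 + 2.4 + 2.8
Mean = 16.9 / 4 = 4.23 mm


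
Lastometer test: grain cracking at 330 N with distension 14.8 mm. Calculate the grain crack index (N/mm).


22.3 N/mm


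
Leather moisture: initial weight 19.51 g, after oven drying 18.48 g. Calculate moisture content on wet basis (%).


5.3%

Moisture = 19.51 - 18.48 = 1.03 g
MC = 1.03 / 19.51 x 100 = 5.3%


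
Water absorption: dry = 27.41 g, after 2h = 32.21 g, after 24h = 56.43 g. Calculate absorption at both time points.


2h absorption = 17.5%
24h absorption = 105.9%

WA (2h) = (32.21 - 27.41) / 27.41 x 100 = 17.5%
WA (24h) = (56.43 - 27.41) / 27.41 x 100 = 105.9%


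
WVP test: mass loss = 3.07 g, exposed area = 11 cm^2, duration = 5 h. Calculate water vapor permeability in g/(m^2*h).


558.18 g/(m^2*h)

WVP = mass_loss / (area x time) x 10000
WVP = 3.07 / (11 x 5) x 10000
WVP = 3.07 / 55 x 10000 = 558.18 g/(m^2*h)


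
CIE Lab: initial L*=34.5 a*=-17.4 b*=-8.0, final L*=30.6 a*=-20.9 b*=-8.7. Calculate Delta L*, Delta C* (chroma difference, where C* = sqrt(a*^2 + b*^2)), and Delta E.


Delta L* = -3.9
Delta C* = 3.49
Delta E = 5.29


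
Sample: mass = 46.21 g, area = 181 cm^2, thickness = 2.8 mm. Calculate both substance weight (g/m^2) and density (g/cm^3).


Substance weight = 2553.0 g/m^2
Density = 0.912 g/cm^3

SW = 46.21 / 181 x 10000 = 2553.0 g/m^2
Volume = 181 x 2.8 / 10 = 50.68 cm^3
Density = 46.21 / 50.68 = 0.912 g/cm^3


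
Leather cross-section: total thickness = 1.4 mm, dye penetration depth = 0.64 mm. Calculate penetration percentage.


45.7%


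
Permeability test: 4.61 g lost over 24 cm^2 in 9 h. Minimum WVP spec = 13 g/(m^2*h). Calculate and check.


WVP = 4.61 / (24 x 9) x 10000 = 213.43 g/(m^2*h)
Minimum: 13 g/(m^2*h)
Meets spec: Yes


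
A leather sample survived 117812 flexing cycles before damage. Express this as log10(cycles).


log10(117812) = 5.07


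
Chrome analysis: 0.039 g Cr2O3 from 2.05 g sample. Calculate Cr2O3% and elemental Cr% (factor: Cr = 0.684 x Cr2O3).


Cr2O3 = 1.90%
Cr = 1.30%

Cr2O3% = 0.039 / 2.05 x 100 = 1.90%
Cr% = 1.90 x 0.684 = 1.30%


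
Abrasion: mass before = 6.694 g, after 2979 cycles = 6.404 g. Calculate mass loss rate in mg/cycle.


Mass loss = 6.694 - 6.404 = 0.290 g
Rate = 0.290 / 2979 x 1000 = 0.097 mg/cycle


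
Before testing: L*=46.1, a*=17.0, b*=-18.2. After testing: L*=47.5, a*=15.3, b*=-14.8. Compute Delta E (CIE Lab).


dL = 47.5 - 46.1 = 1.4
da = 15.3 - 17.0 = -1.7
db = -14.8 - (-18.2) = 3.4
dE = sqrt((1.4)^2 + (-1.7)^2 + (3.4)^2) = 4.05


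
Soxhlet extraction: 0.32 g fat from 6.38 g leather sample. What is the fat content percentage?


Fat content = 0.32 / 6.38 x 100
Fat = 5.0%


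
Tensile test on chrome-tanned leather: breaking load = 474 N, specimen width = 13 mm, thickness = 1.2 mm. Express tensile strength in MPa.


Cross-section = 13 x 1.2 = 15.6 mm^2
TS = 474 / 15.6 = 30.38 MPa
(1 N/mm^2 = 1 MPa)


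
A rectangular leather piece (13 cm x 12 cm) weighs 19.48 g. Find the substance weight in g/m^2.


1248.7 g/m^2


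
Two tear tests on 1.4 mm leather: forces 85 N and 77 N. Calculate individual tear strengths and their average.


Tear 1 = 85 / 1.4 = 60.7 N/mm
Tear 2 = 77 / 1.4 = 55.0 N/mm
Average = (60.7 + 55.0) / 2 = 57.9 N/mm


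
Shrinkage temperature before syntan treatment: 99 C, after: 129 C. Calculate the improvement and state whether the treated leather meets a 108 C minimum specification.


Improvement = 129 - 99 = 30 C
Spec check: 129 C >= 108 C? Yes


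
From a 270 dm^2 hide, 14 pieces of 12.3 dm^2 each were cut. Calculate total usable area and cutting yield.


Usable area = 172.2 dm^2
Yield = 63.8%

Total usable = 14 x 12.3 = 172.2 dm^2
Yield = 172.2 / 270 x 100 = 63.8%


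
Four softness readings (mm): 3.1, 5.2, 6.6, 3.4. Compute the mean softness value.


Sum = 3.1 + 5.2 + 6.6 + 3.4
Mean = 18.3 / 4 = 4.58 mm


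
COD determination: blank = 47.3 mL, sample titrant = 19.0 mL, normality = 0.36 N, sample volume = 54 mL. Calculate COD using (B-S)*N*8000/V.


COD = (47.3 - 19.0) x 0.36 x 8000 / 54
COD = 28.3 x 0.36 x 8000 / 54
COD = 1509.3 mg/L


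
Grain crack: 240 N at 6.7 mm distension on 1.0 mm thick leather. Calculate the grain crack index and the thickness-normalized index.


Crack index = 240 / 6.7 = 35.8 N/mm
Normalized = 35.8 / 1.0 = 35.8 N/mm per mm


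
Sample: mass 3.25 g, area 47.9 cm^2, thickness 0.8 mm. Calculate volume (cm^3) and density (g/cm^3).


Thickness in cm = 0.8 / 10 = 0.08 cm
Volume = 47.9 x 0.08 = 3.832 cm^3
Density = 3.25 / 3.832 = 0.848 g/cm^3


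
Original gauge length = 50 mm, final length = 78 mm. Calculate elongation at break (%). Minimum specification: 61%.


Extension = 78 - 50 = 28 mm
Elongation = 28 / 50 x 100 = 56.0%
Minimum required: 61%
Meets specification: No


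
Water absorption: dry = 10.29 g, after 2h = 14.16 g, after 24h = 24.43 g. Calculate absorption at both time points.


2h absorption = 37.6%
24h absorption = 137.4%


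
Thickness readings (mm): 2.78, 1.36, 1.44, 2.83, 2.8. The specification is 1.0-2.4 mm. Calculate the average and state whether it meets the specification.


Sum = 11.21
Average = 11.21 / 5 = 2.24 mm
Specification range: 1.0 to 2.4 mm
Within spec: Yes


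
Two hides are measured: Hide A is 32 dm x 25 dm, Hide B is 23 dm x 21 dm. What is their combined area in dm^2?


1283 dm^2


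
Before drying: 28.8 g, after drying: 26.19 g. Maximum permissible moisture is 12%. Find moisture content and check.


Moisture content = 9.1%
Acceptable: Yes

MC = (28.8 - 26.19) / 28.8 x 100 = 9.1%
Maximum: 12%
Acceptable: Yes


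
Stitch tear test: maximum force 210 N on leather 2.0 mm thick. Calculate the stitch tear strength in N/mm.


Stitch tear strength = force / thickness
STS = 210 / 2.0 = 105.0 N/mm


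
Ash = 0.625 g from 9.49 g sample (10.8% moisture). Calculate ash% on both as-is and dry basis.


As-is ash = 6.59%
Dry-basis ash = 7.38%

As-is ash% = 0.625 / 9.49 x 100 = 6.59%
Dry mass = 9.49 x (100 - 10.8) / 100 = 8.46508 g
Dry-basis ash% = 0.625 / 8.46508 x 100 = 7.38%


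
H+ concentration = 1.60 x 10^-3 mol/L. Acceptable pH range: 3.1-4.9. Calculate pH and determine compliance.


pH = -log10(1.60 x 10^-3) = 2.80
Range: 3.1 to 4.9
Compliant: No


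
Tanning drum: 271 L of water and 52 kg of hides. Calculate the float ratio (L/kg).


Float ratio = water / hide weight
Ratio = 271 / 52 = 5.2


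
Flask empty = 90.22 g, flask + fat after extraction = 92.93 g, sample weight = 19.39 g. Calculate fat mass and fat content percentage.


Fat mass = 2.71 g
Fat content = 14.0%
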